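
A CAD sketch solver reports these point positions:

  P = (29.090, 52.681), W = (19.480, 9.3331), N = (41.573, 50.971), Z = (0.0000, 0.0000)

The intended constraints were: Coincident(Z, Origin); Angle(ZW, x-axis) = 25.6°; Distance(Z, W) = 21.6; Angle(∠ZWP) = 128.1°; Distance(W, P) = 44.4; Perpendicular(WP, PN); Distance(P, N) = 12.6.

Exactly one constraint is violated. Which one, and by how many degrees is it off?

Perpendicular(WP, PN) — off by 4.70°.

Z = (0.00, 0.00) ✓; ZW at 25.60° ✓; |ZW| = 21.60 ✓; ∠ZWP = 128.1° ✓; |WP| = 44.40 ✓; ∠(WP, PN) = 85.30° ✗; |PN| = 12.60 ✓.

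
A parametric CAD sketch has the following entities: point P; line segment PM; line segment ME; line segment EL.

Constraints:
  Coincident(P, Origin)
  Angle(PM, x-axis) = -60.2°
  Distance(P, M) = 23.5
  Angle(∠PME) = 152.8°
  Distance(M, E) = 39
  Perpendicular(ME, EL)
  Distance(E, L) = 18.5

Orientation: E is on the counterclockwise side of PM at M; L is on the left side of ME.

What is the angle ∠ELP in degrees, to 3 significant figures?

82.6°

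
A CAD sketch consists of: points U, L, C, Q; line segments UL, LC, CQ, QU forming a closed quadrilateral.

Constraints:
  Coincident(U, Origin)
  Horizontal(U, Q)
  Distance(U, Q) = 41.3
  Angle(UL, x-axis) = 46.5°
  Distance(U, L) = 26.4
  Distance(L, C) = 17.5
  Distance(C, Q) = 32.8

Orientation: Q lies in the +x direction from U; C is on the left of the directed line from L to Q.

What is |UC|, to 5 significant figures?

43.882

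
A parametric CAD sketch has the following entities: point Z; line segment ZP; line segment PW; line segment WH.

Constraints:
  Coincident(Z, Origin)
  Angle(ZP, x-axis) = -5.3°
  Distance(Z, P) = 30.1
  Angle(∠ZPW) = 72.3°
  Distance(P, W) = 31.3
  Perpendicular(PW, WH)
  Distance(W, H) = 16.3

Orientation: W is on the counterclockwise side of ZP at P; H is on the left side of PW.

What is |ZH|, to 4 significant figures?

25.37

∠ZPW = 72.3°, so PW runs at -5.3° + (180° − 72.3°) = 102.4° from the x-axis; with |PW| = 31.3, W = P + 31.3·(cos 102.4°, sin 102.4°) = (23.25, 27.79). PW is perpendicular to WH; with |WH| = 16.3 on the left of PW, H = W + 16.3·(-0.9767, -0.2147) = (7.330, 24.29). Then |ZH| = |H − Z| = 25.37.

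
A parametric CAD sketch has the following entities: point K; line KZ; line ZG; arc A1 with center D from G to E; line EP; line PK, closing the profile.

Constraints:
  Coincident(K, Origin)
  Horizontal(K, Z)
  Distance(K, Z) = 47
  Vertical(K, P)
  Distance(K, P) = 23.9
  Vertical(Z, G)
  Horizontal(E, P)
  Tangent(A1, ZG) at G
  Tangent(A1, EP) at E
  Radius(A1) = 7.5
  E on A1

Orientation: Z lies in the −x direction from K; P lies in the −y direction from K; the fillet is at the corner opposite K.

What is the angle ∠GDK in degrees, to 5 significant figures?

157.45°

K is at the origin; K and Z share the same y with |KZ| = 47.0 and Z on the −x side, so Z = (-47.000, 0.0000). K and P share the same x with |KP| = 23.9 and P on the −y side, so P = (0.0000, -23.900). The virtual corner opposite K is at (-47.000, -23.900). Since A1 is tangent to ZG there, DG ⟂ ZG and the tangent condition forces DE to be normal to EP, with radius 7.5, so the center D sits 7.5 in from both sides at D = (-39.500, -16.400). That places the tangent points at G = (-47.000, -16.400) on ZG and E = (-39.500, -23.900) on EP. Then cos ∠GDK = DG·DK / (|DG||DK|), giving 157.45°.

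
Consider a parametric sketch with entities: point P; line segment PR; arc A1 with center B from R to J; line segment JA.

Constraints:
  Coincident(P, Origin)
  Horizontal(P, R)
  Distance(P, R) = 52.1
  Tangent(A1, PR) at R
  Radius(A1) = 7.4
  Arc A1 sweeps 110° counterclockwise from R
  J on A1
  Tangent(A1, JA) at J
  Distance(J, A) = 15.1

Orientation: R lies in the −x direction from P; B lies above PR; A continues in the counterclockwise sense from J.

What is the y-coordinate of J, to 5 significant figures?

9.9309

P is at the origin; P and R share the same y with |PR| = 52.1 and R on the −x side, so R = (-52.100, 0.0000). A1 meets PR tangentially, so BR is at right angles to PR, so B = R + (0, 7.4) = (-52.100, 7.4000). On A1, R sits at bearing -90° from B; a 110° counterclockwise sweep puts J at bearing 20°, so J = B + 7.4·(cos 20°, sin 20°) = (-45.146, 9.9309). So J.y = 9.9309.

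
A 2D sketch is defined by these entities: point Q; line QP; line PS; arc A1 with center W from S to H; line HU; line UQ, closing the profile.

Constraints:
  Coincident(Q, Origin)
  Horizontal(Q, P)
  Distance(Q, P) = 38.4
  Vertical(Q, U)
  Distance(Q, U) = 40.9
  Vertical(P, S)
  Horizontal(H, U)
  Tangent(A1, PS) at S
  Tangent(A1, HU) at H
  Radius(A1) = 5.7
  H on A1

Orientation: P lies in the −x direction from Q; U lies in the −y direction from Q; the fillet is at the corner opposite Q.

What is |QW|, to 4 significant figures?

48.05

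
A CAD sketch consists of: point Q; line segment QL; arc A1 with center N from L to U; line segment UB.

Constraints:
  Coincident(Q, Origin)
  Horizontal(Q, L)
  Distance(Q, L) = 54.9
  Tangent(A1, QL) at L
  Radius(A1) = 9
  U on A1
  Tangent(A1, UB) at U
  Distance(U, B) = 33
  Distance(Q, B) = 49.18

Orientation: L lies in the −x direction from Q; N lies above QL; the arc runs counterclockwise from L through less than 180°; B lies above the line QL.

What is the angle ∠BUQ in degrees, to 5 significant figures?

73.619°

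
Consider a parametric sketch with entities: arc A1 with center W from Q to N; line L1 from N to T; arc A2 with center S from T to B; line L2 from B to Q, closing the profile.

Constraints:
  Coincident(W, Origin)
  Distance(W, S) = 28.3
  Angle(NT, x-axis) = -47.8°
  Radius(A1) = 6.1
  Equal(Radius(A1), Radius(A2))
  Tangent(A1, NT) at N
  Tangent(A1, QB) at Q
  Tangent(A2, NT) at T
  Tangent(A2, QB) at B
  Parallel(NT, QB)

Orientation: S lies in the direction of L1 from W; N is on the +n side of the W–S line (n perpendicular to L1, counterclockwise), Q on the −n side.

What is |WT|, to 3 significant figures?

28.9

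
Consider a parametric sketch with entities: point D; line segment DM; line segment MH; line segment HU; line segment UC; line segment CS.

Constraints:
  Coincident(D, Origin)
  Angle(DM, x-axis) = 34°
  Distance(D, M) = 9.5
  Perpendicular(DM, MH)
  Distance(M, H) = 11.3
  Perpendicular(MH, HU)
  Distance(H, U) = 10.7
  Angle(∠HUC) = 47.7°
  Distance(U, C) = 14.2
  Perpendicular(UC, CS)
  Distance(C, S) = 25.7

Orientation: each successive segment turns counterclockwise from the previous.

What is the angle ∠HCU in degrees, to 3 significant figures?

48.5°

D is at the origin; DM runs at 34.0° with length 9.5, so M = (7.88, 5.31). DM ⟂ MH, so MH runs at 124°; with |MH| = 11.3, H = (1.56, 14.7). MH is perpendicular to HU, so HU runs at -146°; with |HU| = 10.7, U = (-7.31, 8.70). ∠HUC = 47.7° gives UC at -13.7° from the x-axis; with |UC| = 14.2, C = (6.48, 5.33). Then cos ∠HCU = CH·CU / (|CH||CU|), giving 48.5°.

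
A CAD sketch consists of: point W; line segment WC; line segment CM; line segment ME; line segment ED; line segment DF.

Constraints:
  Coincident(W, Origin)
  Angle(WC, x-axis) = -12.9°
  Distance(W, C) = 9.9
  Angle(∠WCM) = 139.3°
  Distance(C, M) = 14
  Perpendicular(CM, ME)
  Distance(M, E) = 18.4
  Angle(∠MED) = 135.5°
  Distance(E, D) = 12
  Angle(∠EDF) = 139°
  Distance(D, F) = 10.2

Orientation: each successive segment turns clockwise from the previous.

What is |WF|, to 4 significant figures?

21.50

W is at the origin; WC runs at -12.9° with length 9.9, so C = (9.650, -2.210). ∠WCM = 139.3° gives CM at -53.60° from the x-axis; with |CM| = 14.0, M = (17.96, -13.48). CM is perpendicular to ME, so ME runs at -143.6°; with |ME| = 18.4, E = (3.148, -24.40). ∠MED = 135.5° gives ED at 171.9° from the x-axis; with |ED| = 12.0, D = (-8.732, -22.71). ∠EDF = 139.0° gives DF at 130.9° from the x-axis; with |DF| = 10.2, F = (-15.41, -15.00). Then |WF| = |F − W| = 21.50.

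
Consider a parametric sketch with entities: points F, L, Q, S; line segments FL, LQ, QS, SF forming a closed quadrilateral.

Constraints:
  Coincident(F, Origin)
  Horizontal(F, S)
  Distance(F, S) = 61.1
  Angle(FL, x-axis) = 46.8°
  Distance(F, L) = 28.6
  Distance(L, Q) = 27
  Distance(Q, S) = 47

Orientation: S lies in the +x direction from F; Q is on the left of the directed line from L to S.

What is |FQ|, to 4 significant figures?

55.60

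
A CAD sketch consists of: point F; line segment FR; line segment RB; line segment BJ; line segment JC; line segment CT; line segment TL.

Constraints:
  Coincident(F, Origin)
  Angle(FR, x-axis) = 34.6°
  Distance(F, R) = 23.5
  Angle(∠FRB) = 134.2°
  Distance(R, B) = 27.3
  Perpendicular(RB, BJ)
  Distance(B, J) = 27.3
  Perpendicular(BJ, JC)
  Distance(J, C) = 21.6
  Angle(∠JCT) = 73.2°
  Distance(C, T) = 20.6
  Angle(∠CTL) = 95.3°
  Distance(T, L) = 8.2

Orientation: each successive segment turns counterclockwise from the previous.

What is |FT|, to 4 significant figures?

29.53

F is at the origin; FR runs at 34.6° with length 23.5, so R = (19.34, 13.34). ∠FRB = 134.2° gives RB at 80.40° from the x-axis; with |RB| = 27.3, B = (23.90, 40.26). RB is perpendicular to BJ, so BJ runs at 170.4°; with |BJ| = 27.3, J = (-3.021, 44.81). The perpendicularity gives JC at right angles to BJ, so JC runs at -99.60°; with |JC| = 21.6, C = (-6.623, 23.52). ∠JCT = 73.2° gives CT at 7.200° from the x-axis; with |CT| = 20.6, T = (13.81, 26.10). Then |FT| = |T − F| = 29.53.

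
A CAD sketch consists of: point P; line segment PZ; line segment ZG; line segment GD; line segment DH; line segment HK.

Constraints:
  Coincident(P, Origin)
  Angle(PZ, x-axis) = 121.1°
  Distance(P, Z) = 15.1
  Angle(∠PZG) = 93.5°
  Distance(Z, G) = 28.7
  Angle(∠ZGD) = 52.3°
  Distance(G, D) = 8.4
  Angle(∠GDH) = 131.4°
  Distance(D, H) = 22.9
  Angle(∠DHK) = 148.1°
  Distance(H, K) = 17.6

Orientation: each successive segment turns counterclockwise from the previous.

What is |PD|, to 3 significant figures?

25.9

∠PZG = 93.5° gives ZG at -152° from the x-axis; with |ZG| = 28.7, G = (-33.2, -0.367). ∠ZGD = 52.3° gives GD at -24.7° from the x-axis; with |GD| = 8.4, D = (-25.6, -3.88). Then |PD| = |D − P| = 25.9.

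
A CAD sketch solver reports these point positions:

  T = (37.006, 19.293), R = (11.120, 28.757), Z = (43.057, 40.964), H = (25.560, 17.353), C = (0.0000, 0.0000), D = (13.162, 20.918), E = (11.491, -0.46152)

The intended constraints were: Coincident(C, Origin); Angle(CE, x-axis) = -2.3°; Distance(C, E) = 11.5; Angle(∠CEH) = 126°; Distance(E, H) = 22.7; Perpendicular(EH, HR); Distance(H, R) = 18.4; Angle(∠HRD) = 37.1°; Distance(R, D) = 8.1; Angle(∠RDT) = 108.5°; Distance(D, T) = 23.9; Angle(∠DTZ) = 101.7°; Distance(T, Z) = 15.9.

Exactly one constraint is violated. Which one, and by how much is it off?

Distance(T, Z) = 15.9 — off by 6.60.

C = (0.00, 0.00) ✓; CE at -2.300° ✓; |CE| = 11.50 ✓; ∠CEH = 126.0° ✓; |EH| = 22.70 ✓; ∠(EH, HR) = 90.00° ✓; |HR| = 18.40 ✓; ∠HRD = 37.10° ✓; |RD| = 8.101 ✓; ∠RDT = 108.5° ✓; |DT| = 23.90 ✓; ∠DTZ = 101.7° ✓; |TZ| = 22.50 ✗.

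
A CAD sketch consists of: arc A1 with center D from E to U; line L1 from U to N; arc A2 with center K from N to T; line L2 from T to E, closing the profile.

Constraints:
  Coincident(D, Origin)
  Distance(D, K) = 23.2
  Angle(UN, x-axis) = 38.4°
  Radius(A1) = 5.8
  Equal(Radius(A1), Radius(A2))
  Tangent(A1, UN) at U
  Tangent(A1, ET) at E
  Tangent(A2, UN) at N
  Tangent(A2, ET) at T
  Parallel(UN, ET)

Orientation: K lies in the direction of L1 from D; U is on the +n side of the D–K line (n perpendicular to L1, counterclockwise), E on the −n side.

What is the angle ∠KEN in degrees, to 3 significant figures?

12.5°

Tangency of A1 to both parallel lines with radius 5.8 puts U and E at D ± 5.8·n: U = (-3.60, 4.55), E = (3.60, -4.55). Equal radii place N and T the same way about K: N = K + 5.8·n = (14.6, 19.0), T = K − 5.8·n = (21.8, 9.87). Then cos ∠KEN = EK·EN / (|EK||EN|), giving 12.5°.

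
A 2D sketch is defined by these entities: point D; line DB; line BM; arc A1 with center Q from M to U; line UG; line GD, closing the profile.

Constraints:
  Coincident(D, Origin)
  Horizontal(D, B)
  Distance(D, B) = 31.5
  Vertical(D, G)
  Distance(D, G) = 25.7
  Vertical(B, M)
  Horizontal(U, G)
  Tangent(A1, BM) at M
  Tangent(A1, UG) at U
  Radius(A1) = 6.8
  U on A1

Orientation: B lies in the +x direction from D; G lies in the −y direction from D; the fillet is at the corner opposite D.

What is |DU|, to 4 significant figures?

35.65

D is at the origin; DB is horizontal with |DB| = 31.5 and B on the +x side, so B = (31.50, 0.000). D and G share the same x with |DG| = 25.7 and G on the −y side, so G = (0.000, -25.70). The virtual corner opposite D is at (31.50, -25.70). Tangency of A1 to BM means the radius QM is perpendicular to BM and A1 meets UG tangentially, so QU is at right angles to UG, with radius 6.8, so the center Q sits 6.8 in from both sides at Q = (24.70, -18.90). That places the tangent points at M = (31.50, -18.90) on BM and U = (24.70, -25.70) on UG. Then |DU| = |U − D| = 35.65.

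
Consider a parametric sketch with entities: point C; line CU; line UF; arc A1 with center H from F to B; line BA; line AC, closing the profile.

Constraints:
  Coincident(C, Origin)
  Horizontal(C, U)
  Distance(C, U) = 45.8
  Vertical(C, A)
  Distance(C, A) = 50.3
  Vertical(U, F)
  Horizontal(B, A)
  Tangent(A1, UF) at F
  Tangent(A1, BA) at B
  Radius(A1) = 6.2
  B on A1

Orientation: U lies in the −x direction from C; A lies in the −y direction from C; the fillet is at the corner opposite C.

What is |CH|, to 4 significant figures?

59.27

C is at the origin; C and U share the same y with |CU| = 45.8 and U on the −x side, so U = (-45.80, 0.000). C and A share the same x with |CA| = 50.3 and A on the −y side, so A = (0.000, -50.30). The virtual corner opposite C is at (-45.80, -50.30). Since A1 is tangent to UF there, HF ⟂ UF and since A1 is tangent to BA there, HB ⟂ BA, with radius 6.2, so the center H sits 6.2 in from both sides at H = (-39.60, -44.10). Then |CH| = |H − C| = 59.27.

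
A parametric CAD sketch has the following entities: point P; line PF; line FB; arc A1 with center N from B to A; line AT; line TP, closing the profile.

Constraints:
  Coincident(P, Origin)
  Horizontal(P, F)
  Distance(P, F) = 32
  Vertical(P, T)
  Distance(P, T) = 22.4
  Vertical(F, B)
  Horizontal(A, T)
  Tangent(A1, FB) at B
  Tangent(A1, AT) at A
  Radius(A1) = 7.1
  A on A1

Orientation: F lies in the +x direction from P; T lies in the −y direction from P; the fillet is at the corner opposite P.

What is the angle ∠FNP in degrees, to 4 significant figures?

83.32°

PT is vertical with |PT| = 22.4 and T on the −y side, so T = (0.000, -22.40). The virtual corner opposite P is at (32.00, -22.40). Tangency of A1 to FB means the radius NB is perpendicular to FB and the tangent condition forces NA to be normal to AT, with radius 7.1, so the center N sits 7.1 in from both sides at N = (24.90, -15.30). Then cos ∠FNP = NF·NP / (|NF||NP|), giving 83.32°.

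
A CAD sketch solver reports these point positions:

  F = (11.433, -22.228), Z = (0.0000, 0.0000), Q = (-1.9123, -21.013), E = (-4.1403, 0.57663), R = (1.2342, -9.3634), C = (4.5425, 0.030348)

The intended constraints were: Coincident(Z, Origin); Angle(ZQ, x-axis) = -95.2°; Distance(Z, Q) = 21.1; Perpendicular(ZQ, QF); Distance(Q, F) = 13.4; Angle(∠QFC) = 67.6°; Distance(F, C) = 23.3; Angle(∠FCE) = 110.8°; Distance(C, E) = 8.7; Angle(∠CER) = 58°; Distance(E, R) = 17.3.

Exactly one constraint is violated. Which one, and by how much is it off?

Distance(E, R) = 17.3 — off by 6.00.

Z = (0.00, 0.00) ✓; ZQ at -95.20° ✓; |ZQ| = 21.10 ✓; ∠(ZQ, QF) = 90.00° ✓; |QF| = 13.40 ✓; ∠QFC = 67.60° ✓; |FC| = 23.30 ✓; ∠FCE = 110.8° ✓; |CE| = 8.700 ✓; ∠CER = 58.00° ✓; |ER| = 11.30 ✗.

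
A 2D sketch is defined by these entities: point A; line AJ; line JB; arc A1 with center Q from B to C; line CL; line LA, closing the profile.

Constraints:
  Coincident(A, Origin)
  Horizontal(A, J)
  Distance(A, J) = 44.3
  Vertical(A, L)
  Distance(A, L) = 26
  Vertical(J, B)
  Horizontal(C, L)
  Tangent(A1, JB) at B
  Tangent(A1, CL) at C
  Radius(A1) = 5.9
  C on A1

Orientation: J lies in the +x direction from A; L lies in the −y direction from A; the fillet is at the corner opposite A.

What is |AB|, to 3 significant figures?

48.6

A is at the origin; AJ is horizontal with |AJ| = 44.3 and J on the +x side, so J = (44.3, 0.00). AL is vertical with |AL| = 26.0 and L on the −y side, so L = (0.00, -26.0). The virtual corner opposite A is at (44.3, -26.0). Tangency of A1 to JB means the radius QB is perpendicular to JB and tangency of A1 to CL means the radius QC is perpendicular to CL, with radius 5.9, so the center Q sits 5.9 in from both sides at Q = (38.4, -20.1). That places the tangent points at B = (44.3, -20.1) on JB and C = (38.4, -26.0) on CL. Then |AB| = |B − A| = 48.6.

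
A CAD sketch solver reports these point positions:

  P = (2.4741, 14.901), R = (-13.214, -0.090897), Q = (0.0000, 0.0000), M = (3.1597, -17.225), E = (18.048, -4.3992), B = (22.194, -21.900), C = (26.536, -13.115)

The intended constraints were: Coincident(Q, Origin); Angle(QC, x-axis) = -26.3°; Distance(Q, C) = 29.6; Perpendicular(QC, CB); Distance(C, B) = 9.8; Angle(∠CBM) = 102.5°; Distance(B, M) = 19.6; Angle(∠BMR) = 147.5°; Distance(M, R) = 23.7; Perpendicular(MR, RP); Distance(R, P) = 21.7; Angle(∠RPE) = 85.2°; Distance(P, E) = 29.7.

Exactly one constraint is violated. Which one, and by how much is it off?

Distance(P, E) = 29.7 — off by 4.90.

Q = (0.00, 0.00) ✓; QC at -26.30° ✓; |QC| = 29.60 ✓; ∠(QC, CB) = 90.00° ✓; |CB| = 9.799 ✓; ∠CBM = 102.5° ✓; |BM| = 19.60 ✓; ∠BMR = 147.5° ✓; |MR| = 23.70 ✓; ∠(MR, RP) = 90.00° ✓; |RP| = 21.70 ✓; ∠RPE = 85.20° ✓; |PE| = 24.80 ✗.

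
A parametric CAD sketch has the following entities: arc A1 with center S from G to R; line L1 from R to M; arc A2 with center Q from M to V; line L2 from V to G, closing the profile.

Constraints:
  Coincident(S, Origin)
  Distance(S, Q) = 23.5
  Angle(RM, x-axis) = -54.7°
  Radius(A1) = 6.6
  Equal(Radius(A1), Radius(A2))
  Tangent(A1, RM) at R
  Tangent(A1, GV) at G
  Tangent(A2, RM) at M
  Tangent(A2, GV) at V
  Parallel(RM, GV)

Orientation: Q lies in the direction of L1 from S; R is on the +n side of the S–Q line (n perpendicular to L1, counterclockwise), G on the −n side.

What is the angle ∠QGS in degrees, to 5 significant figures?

74.313°

S is at the origin and Q lies 23.5 along u from S, so Q = 23.5·u = (13.580, -19.179). Tangency of A1 to both parallel lines with radius 6.6 puts R and G at S ± 6.6·n: R = (5.3865, 3.8139), G = (-5.3865, -3.8139). Then cos ∠QGS = GQ·GS / (|GQ||GS|), giving 74.313°.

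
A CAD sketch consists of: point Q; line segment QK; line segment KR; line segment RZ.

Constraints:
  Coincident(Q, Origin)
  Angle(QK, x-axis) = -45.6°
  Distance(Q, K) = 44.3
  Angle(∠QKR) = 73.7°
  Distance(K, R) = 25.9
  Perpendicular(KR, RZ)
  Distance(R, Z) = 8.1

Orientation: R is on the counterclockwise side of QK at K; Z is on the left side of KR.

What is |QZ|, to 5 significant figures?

36.960

Q is at the origin; QK runs at -45.6° with length 44.3, so K = 44.3·(cos -45.6°, sin -45.6°) = (30.995, -31.651). ∠QKR = 73.7°, so KR runs at -45.6° + (180° − 73.7°) = 60.700° from the x-axis; with |KR| = 25.9, R = K + 25.9·(cos 60.700°, sin 60.700°) = (43.670, -9.0645). KR is perpendicular to RZ; with |RZ| = 8.1 on the left of KR, Z = R + 8.1·(-0.87207, 0.48938) = (36.606, -5.1005). Then |QZ| = |Z − Q| = 36.960.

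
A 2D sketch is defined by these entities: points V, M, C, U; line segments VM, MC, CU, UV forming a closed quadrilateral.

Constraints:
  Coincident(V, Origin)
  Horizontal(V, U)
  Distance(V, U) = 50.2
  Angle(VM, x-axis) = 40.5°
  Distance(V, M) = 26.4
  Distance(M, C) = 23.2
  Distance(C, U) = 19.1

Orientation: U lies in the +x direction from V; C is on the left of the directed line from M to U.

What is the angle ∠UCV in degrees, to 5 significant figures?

88.929°

Checks: V = (0.00, 0.00) ✓; |MC| = 23.20 ✓; |CU| = 19.10 ✓.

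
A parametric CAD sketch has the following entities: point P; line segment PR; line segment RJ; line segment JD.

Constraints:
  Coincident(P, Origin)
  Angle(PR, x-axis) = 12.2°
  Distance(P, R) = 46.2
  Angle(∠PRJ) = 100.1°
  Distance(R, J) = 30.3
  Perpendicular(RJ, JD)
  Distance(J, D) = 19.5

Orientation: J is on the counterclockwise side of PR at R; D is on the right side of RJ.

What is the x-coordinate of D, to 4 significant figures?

63.53

P is at the origin; PR runs at 12.2° with length 46.2, so R = 46.2·(cos 12.2°, sin 12.2°) = (45.16, 9.763). ∠PRJ = 100.1°, so RJ runs at 12.2° + (180° − 100.1°) = 92.10° from the x-axis; with |RJ| = 30.3, J = R + 30.3·(cos 92.10°, sin 92.10°) = (44.05, 40.04). RJ ⟂ JD; with |JD| = 19.5 on the right of RJ, D = J + 19.5·(0.9993, 0.03664) = (63.53, 40.76). So D.x = 63.53.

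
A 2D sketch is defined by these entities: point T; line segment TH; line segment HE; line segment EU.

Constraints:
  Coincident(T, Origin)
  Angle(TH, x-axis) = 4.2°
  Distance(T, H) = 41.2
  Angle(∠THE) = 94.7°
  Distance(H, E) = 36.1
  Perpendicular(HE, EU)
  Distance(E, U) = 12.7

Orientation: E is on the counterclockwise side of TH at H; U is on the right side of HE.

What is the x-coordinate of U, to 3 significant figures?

54.1

T is at the origin; TH runs at 4.2° with length 41.2, so H = 41.2·(cos 4.2°, sin 4.2°) = (41.1, 3.02). ∠THE = 94.7°, so HE runs at 4.2° + (180° − 94.7°) = 89.5° from the x-axis; with |HE| = 36.1, E = H + 36.1·(cos 89.5°, sin 89.5°) = (41.4, 39.1). The perpendicularity gives EU at right angles to HE; with |EU| = 12.7 on the right of HE, U = E + 12.7·(1.00, -0.00873) = (54.1, 39.0). So U.x = 54.1.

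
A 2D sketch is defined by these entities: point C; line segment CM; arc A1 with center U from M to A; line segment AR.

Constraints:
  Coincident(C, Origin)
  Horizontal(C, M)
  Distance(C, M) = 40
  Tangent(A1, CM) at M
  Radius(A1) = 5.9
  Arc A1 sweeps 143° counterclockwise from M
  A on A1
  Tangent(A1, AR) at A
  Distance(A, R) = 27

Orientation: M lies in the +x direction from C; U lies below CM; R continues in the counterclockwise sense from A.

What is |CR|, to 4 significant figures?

63.93

On A1, M sits at bearing 90° from U; a 143° counterclockwise sweep puts A at bearing 233°, so A = U + 5.9·(cos 233°, sin 233°) = (36.45, -10.61). Since A1 is tangent to AR there, UA ⟂ AR, so AR runs along (−sin 233°, cos 233°); with |AR| = 27.0, R = (58.01, -26.86). Then |CR| = |R − C| = 63.93.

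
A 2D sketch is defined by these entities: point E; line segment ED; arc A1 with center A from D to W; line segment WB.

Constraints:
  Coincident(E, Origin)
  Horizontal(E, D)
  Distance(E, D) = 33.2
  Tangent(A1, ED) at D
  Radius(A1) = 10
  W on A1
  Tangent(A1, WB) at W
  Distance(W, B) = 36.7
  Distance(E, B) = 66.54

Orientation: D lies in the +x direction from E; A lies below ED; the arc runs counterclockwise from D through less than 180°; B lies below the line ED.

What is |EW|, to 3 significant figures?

30.5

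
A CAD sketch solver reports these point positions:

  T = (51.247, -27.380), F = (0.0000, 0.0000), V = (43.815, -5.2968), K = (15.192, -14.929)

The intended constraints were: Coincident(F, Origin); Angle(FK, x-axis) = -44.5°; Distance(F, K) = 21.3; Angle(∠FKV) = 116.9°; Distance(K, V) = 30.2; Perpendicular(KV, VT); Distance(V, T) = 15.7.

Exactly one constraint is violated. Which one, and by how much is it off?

Distance(V, T) = 15.7 — off by 7.60.

F = (0.00, 0.00) ✓; FK at -44.50° ✓; |FK| = 21.30 ✓; ∠FKV = 116.9° ✓; |KV| = 30.20 ✓; ∠(KV, VT) = 90.00° ✓; |VT| = 23.30 ✗.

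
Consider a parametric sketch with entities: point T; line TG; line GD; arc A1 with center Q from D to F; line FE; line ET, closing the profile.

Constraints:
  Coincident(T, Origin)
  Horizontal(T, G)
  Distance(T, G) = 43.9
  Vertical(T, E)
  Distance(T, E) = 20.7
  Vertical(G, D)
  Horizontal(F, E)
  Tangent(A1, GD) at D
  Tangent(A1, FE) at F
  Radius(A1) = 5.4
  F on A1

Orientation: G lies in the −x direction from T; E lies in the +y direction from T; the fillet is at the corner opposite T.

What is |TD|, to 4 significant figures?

46.49

T is at the origin; TG is horizontal with |TG| = 43.9 and G on the −x side, so G = (-43.90, 0.000). T and E share the same x with |TE| = 20.7 and E on the +y side, so E = (0.000, 20.70). The virtual corner opposite T is at (-43.90, 20.70). The tangent condition forces QD to be normal to GD and the tangent condition forces QF to be normal to FE, with radius 5.4, so the center Q sits 5.4 in from both sides at Q = (-38.50, 15.30). That places the tangent points at D = (-43.90, 15.30) on GD and F = (-38.50, 20.70) on FE. Then |TD| = |D − T| = 46.49.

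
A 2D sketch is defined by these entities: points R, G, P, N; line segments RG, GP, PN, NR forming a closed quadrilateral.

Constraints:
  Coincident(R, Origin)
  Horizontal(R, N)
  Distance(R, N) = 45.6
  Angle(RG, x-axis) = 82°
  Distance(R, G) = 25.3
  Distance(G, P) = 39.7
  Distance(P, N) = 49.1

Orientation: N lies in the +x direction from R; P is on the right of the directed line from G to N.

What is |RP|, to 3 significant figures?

14.4

R is at the origin; RN is horizontal with |RN| = 45.6 and N in +x, so N = (45.6, 0). RG runs at 82.0° with |RG| = 25.3, so G = (3.52, 25.1). P is determined by |GP| = 39.7 and |PN| = 49.1 together: it lies at the intersection of circle(G, 39.7) and circle(N, 49.1). With |GN| = 49.0, the foot of the radical line on GN is 16.0 from G and the perpendicular offset is √(39.7² − 16.0²) = 36.3. Taking the right-of-GN solution: P = (-1.36, -14.3).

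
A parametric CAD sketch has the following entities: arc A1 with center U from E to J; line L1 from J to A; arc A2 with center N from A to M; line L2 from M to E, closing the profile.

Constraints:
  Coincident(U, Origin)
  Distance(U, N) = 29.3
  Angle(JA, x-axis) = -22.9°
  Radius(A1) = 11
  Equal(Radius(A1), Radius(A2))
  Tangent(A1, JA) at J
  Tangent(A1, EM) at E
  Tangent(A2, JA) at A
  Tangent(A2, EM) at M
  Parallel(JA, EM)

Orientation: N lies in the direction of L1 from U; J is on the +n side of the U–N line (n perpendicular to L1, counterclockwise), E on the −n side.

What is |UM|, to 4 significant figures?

31.30

The slot axis is L1's direction at -22.9°, so u = (cos -22.9°, sin -22.9°) = (0.9212, -0.3891) and n = (−sin -22.9°, cos -22.9°) = (0.3891, 0.9212). U is at the origin and N lies 29.3 along u from U, so N = 29.3·u = (26.99, -11.40). Tangency of A1 to both parallel lines with radius 11.0 puts J and E at U ± 11.0·n: J = (4.280, 10.13), E = (-4.280, -10.13). Equal radii place A and M the same way about N: A = N + 11.0·n = (31.27, -1.268), M = N − 11.0·n = (22.71, -21.53). Then |UM| = |M − U| = 31.30.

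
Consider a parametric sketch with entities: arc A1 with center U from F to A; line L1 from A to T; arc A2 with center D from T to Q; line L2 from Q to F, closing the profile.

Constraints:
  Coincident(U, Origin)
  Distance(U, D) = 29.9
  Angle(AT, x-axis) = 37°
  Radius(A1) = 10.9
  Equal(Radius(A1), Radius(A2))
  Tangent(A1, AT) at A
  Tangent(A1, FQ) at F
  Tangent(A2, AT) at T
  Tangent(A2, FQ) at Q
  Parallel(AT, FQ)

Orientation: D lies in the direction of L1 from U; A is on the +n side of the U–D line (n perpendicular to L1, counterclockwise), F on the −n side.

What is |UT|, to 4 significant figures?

31.82

The slot axis is L1's direction at 37.0°, so u = (cos 37.0°, sin 37.0°) = (0.7986, 0.6018) and n = (−sin 37.0°, cos 37.0°) = (-0.6018, 0.7986). U is at the origin and D lies 29.9 along u from U, so D = 29.9·u = (23.88, 17.99). Tangency of A1 to both parallel lines with radius 10.9 puts A and F at U ± 10.9·n: A = (-6.560, 8.705), F = (6.560, -8.705). Equal radii place T and Q the same way about D: T = D + 10.9·n = (17.32, 26.70), Q = D − 10.9·n = (30.44, 9.289). Then |UT| = |T − U| = 31.82.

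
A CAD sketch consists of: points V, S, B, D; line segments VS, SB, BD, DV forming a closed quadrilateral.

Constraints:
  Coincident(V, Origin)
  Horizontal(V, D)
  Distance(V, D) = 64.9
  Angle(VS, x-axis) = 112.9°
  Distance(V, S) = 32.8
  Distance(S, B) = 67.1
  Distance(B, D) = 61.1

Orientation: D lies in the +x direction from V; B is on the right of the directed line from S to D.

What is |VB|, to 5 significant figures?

34.303

Checks: |SB| = 67.10 ✓; |BD| = 61.10 ✓.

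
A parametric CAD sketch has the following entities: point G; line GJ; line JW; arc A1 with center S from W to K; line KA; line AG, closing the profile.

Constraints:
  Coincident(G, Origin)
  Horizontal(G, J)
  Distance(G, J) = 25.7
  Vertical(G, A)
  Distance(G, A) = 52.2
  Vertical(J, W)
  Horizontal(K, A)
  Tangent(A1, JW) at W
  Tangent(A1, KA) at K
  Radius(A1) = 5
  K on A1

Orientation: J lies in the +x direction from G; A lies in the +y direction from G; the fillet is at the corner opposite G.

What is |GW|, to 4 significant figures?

53.74

The virtual corner opposite G is at (25.70, 52.20). The tangent condition forces SW to be normal to JW and the tangent condition forces SK to be normal to KA, with radius 5.0, so the center S sits 5.0 in from both sides at S = (20.70, 47.20). That places the tangent points at W = (25.70, 47.20) on JW and K = (20.70, 52.20) on KA. Then |GW| = |W − G| = 53.74.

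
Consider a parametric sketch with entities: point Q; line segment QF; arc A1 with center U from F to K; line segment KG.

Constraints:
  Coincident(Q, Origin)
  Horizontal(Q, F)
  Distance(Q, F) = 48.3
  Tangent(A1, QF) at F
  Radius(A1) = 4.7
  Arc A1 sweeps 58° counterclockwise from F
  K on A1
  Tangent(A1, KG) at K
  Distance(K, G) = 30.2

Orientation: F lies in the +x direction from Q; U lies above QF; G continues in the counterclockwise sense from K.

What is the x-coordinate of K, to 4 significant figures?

52.29

Q is at the origin; QF is horizontal with |QF| = 48.3 and F on the +x side, so F = (48.30, 0.000). Tangency of A1 to QF means the radius UF is perpendicular to QF, so U = F + (0, 4.7) = (48.30, 4.700). On A1, F sits at bearing -90° from U; a 58° counterclockwise sweep puts K at bearing -32°, so K = U + 4.7·(cos -32°, sin -32°) = (52.29, 2.209). So K.x = 52.29.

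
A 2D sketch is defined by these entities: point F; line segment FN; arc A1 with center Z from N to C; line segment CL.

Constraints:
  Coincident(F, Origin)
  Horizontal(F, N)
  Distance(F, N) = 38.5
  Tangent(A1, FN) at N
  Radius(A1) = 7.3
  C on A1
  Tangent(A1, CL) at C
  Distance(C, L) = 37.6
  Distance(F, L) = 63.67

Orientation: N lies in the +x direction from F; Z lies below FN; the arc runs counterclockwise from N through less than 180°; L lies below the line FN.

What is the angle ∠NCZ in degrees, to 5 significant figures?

34.624°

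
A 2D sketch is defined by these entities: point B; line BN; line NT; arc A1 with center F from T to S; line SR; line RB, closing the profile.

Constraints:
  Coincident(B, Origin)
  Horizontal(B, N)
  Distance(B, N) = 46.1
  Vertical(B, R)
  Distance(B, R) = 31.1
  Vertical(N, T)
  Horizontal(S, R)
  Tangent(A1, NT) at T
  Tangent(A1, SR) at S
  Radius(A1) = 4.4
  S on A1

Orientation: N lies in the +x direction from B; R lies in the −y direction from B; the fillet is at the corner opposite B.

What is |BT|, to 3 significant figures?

53.3

B is at the origin; B and N share the same y with |BN| = 46.1 and N on the +x side, so N = (46.1, 0.00). B and R share the same x with |BR| = 31.1 and R on the −y side, so R = (0.00, -31.1). The virtual corner opposite B is at (46.1, -31.1). Tangency of A1 to NT means the radius FT is perpendicular to NT and tangency of A1 to SR means the radius FS is perpendicular to SR, with radius 4.4, so the center F sits 4.4 in from both sides at F = (41.7, -26.7). That places the tangent points at T = (46.1, -26.7) on NT and S = (41.7, -31.1) on SR. Then |BT| = |T − B| = 53.3.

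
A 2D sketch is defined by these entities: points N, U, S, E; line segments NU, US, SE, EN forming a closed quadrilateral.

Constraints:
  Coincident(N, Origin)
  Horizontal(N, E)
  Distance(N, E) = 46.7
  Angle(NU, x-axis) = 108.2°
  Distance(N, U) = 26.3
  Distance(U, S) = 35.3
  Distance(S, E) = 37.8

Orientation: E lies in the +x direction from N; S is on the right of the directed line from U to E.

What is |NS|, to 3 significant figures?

10.9

N is at the origin; N and E share the same y with |NE| = 46.7 and E in +x, so E = (46.7, 0). NU runs at 108.2° with |NU| = 26.3, so U = (-8.21, 25.0). S is determined by |US| = 35.3 and |SE| = 37.8 together: it lies at the intersection of circle(U, 35.3) and circle(E, 37.8). With |UE| = 60.3, the foot of the radical line on UE is 28.7 from U and the perpendicular offset is √(35.3² − 28.7²) = 20.6. Taking the right-of-UE solution: S = (9.32, -5.65).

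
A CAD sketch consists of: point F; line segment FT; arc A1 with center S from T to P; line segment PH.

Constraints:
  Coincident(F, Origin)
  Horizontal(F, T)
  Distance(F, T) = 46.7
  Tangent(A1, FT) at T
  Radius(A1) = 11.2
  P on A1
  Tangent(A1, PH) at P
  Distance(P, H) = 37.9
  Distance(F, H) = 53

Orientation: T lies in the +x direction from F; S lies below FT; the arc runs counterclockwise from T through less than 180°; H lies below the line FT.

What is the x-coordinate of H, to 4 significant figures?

27.13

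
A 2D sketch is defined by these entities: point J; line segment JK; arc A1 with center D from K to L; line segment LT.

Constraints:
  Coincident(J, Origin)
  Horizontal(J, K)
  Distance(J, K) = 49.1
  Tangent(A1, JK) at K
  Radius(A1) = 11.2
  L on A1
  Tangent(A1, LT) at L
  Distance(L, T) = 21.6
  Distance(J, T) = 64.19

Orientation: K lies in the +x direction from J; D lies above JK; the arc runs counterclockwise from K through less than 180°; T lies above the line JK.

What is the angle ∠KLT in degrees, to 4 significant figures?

126.8°

J is at the origin; JK is horizontal with |JK| = 49.1 and K on the +x side, so K = (49.10, 0.000). The tangent condition forces DK to be normal to JK, so D = K + (0, 11.2) = (49.10, 11.20). Since DL ⟂ LT (tangency), |DT| = √(11.2² + 21.6²) = 24.33 regardless of where L sits on A1. So T lies on both circle(J, 64.19) and circle(D, 24.33); the above-JK intersection is T = (53.76, 35.08). L is the foot of the tangent from T: L = (59.85, 14.36).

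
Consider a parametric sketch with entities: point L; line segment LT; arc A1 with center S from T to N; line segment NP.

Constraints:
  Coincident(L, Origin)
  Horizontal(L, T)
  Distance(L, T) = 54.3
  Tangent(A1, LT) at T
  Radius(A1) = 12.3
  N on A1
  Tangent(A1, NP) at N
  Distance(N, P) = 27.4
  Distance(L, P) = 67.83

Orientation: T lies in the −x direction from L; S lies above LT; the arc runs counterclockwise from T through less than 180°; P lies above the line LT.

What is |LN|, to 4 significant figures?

46.07

Checks: |SN| = 12.30 ✓; ∠(SN, NP) = 90.00° ✓; |NP| = 27.40 ✓; |LP| = 67.83 ✓.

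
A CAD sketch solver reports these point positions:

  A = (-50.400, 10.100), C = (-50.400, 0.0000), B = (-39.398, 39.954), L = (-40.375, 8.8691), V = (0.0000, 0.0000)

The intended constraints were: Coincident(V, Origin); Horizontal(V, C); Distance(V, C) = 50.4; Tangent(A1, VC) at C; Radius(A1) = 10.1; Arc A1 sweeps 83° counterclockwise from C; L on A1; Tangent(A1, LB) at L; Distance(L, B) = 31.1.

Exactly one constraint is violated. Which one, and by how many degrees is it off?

Tangent(A1, LB) at L — off by 5.20°.

V = (0.00, 0.00) ✓; V.y = 0.00, C.y = 0.00 ✓; |VC| = 50.40 ✓; ∠(AC, CV) = 90.00° ✓; |AC| = 10.10 ✓; bearing(A→L) − bearing(A→C) = 83.00° ✓; |AL| = 10.10 ✓; ∠(AL, LB) = 84.80° ✗; |LB| = 31.10 ✓.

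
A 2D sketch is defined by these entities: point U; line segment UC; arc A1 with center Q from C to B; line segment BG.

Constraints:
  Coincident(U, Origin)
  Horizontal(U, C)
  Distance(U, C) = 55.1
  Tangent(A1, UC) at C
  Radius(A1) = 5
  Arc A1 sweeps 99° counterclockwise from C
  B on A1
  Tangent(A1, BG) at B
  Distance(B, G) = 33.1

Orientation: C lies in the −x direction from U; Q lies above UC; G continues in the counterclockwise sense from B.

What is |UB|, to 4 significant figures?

50.49

A1 meets UC tangentially, so QC is at right angles to UC, so Q = C + (0, 5) = (-55.10, 5.000). On A1, C sits at bearing -90° from Q; a 99° counterclockwise sweep puts B at bearing 9°, so B = Q + 5.0·(cos 9°, sin 9°) = (-50.16, 5.782). Then |UB| = |B − U| = 50.49.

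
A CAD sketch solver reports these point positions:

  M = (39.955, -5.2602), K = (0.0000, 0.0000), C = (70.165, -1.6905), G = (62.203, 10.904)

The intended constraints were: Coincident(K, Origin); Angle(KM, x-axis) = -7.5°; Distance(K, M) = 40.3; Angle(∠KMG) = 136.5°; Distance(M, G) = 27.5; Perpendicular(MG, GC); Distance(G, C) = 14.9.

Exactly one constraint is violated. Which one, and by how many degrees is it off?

Perpendicular(MG, GC) — off by 3.70°.

K = (0.00, 0.00) ✓; KM at -7.500° ✓; |KM| = 40.30 ✓; ∠KMG = 136.5° ✓; |MG| = 27.50 ✓; ∠(MG, GC) = 93.70° ✗; |GC| = 14.90 ✓.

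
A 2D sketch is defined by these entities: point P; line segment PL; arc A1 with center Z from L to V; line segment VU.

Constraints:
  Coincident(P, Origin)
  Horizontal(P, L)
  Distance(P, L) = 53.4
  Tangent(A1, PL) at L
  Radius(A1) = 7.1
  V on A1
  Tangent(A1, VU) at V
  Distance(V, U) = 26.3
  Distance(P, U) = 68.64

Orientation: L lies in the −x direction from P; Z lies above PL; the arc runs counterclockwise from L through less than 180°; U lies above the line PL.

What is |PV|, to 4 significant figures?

48.34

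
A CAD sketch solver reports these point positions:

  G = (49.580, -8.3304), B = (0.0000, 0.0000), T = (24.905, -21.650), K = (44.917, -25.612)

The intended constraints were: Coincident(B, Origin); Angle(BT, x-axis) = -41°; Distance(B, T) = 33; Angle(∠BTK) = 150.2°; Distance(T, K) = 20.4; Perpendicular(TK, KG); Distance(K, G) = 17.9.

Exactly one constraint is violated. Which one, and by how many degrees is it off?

Perpendicular(TK, KG) — off by 3.90°.

B = (0.00, 0.00) ✓; BT at -41.00° ✓; |BT| = 33.00 ✓; ∠BTK = 150.2° ✓; |TK| = 20.40 ✓; ∠(TK, KG) = 86.10° ✗; |KG| = 17.90 ✓.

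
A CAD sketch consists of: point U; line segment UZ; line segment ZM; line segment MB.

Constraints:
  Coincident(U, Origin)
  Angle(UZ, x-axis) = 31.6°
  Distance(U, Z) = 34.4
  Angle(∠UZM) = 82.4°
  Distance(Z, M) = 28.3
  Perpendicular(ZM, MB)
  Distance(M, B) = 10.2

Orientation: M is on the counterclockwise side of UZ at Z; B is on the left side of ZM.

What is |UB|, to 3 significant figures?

33.7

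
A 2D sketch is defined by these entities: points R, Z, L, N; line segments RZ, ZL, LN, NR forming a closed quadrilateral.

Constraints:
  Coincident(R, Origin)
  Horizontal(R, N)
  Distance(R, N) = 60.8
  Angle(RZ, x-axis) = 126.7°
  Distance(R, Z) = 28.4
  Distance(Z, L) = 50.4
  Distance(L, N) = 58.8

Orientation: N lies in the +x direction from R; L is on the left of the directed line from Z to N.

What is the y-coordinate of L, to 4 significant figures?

47.91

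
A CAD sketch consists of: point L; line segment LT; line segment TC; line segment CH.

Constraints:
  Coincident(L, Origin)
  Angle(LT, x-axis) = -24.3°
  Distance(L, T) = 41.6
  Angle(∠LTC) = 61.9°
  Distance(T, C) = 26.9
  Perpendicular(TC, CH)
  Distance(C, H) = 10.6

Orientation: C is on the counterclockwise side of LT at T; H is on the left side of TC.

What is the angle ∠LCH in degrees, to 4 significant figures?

11.26°

L is at the origin; LT runs at -24.3° with length 41.6, so T = 41.6·(cos -24.3°, sin -24.3°) = (37.91, -17.12). ∠LTC = 61.9°, so TC runs at -24.3° + (180° − 61.9°) = 93.80° from the x-axis; with |TC| = 26.9, C = T + 26.9·(cos 93.80°, sin 93.80°) = (36.13, 9.722). The perpendicularity gives CH at right angles to TC; with |CH| = 10.6 on the left of TC, H = C + 10.6·(-0.9978, -0.06627) = (25.55, 9.019). Then cos ∠LCH = CL·CH / (|CL||CH|), giving 11.26°.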